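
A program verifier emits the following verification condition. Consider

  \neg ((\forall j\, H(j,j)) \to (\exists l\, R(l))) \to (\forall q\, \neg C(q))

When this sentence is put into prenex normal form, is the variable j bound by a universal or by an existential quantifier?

existential

First replace A → B with ¬A ∨ B.
  \neg \neg (\neg (\forall j\, H(j,j)) \lor (\exists l\, R(l))) \lor (\forall q\, \neg C(q))
Drive negations inward (¬∀x A ≡ ∃x ¬A, ¬∃x A ≡ ∀x ¬A, De Morgan for ∧/∨):
  (\exists j\, \neg H(j,j)) \lor (\exists l\, R(l)) \lor (\forall q\, \neg C(q))
Extract every quantifier outward, since the variables are now distinct and don't occur free across branches:
  \exists j\, \exists l\, \forall q\, (\neg H(j,j) \lor R(l) \lor \neg C(q))
The quantifier \forall j sits under an odd number of negations (counting the antecedent side of each →), so it flips to \exists j.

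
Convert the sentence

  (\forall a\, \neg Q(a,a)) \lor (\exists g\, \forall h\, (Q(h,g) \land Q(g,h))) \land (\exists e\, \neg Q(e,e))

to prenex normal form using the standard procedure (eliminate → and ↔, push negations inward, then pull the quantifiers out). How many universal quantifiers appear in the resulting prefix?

2

All bound variables are already distinct, so no renaming is needed.
Pull the quantifiers to the front (each side's bound variable is not free in the other side):
  \forall a\, \exists g\, \forall h\, \exists e\, (\neg Q(a,a) \lor Q(h,g) \land Q(g,h) \land \neg Q(e,e))
The prefix is \forall a \exists g \forall h \exists e: 2 universal, 2 existential.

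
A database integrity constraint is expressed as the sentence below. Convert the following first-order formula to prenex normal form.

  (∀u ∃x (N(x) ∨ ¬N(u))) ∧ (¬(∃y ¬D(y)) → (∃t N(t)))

∀u ∃x ∃y ∃t ((N(x) ∨ ¬N(u)) ∧ (¬D(y) ∨ N(t)))

Eliminate → and ↔ using ¬ and ∨.
  (∀u ∃x (N(x) ∨ ¬N(u))) ∧ (¬¬(∃y ¬D(y)) ∨ (∃t N(t)))
Push ¬ through the quantifiers and connectives to reach negation normal form:
  (∀u ∃x (N(x) ∨ ¬N(u))) ∧ ((∃y ¬D(y)) ∨ (∃t N(t)))
All bound variables are already distinct, so no renaming is needed.
Finally move all quantifiers to the prefix:
  ∀u ∃x ∃y ∃t ((N(x) ∨ ¬N(u)) ∧ (¬D(y) ∨ N(t)))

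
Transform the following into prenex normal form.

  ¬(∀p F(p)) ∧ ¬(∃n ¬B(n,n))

Push ¬ through the quantifiers and connectives to reach negation normal form:
  (∃p ¬F(p)) ∧ (∀n B(n,n))
All bound variables are already distinct, so no renaming is needed.
Finally move all quantifiers to the prefix:
  ∃p ∀n (¬F(p) ∧ B(n,n))

∃p ∀n (¬F(p) ∧ B(n,n))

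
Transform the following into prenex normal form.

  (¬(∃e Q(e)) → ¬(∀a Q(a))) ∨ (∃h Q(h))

∃e ∃a ∃h (Q(e) ∨ ¬Q(a) ∨ Q(h))

Eliminate → and ↔ using ¬ and ∨.
  ¬¬(∃e Q(e)) ∨ ¬(∀a Q(a)) ∨ (∃h Q(h))
Move each ¬ inward, flipping quantifiers it crosses:
  (∃e Q(e)) ∨ (∃a ¬Q(a)) ∨ (∃h Q(h))
Extract every quantifier outward, since the variables are now distinct and don't occur free across branches:
  ∃e ∃a ∃h (Q(e) ∨ ¬Q(a) ∨ Q(h))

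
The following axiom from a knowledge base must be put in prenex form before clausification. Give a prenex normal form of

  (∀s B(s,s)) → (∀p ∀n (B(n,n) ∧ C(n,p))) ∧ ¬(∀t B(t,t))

∃s ∀p ∀n ∃t (¬B(s,s) ∨ B(n,n) ∧ C(n,p) ∧ ¬B(t,t))

Rewrite implications/biconditionals: A → B as ¬A ∨ B.
  ¬(∀s B(s,s)) ∨ (∀p ∀n (B(n,n) ∧ C(n,p))) ∧ ¬(∀t B(t,t))
Drive negations inward (¬∀x A ≡ ∃x ¬A, ¬∃x A ≡ ∀x ¬A, De Morgan for ∧/∨):
  (∃s ¬B(s,s)) ∨ (∀p ∀n (B(n,n) ∧ C(n,p))) ∧ (∃t ¬B(t,t))
Pull the quantifiers to the front (each side's bound variable is not free in the other side):
  ∃s ∀p ∀n ∃t (¬B(s,s) ∨ B(n,n) ∧ C(n,p) ∧ ¬B(t,t))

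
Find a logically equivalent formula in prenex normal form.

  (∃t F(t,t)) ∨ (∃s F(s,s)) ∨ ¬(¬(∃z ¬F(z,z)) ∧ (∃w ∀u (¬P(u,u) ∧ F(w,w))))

Drive negations inward (¬∀x A ≡ ∃x ¬A, ¬∃x A ≡ ∀x ¬A, De Morgan for ∧/∨):
  (∃t F(t,t)) ∨ (∃s F(s,s)) ∨ (∃z ¬F(z,z)) ∨ (∀w ∃u (P(u,u) ∨ ¬F(w,w)))
Pull the quantifiers to the front (each side's bound variable is not free in the other side):
  ∃t ∃s ∃z ∀w ∃u (F(t,t) ∨ F(s,s) ∨ ¬F(z,z) ∨ P(u,u) ∨ ¬F(w,w))

∃t ∃s ∃z ∀w ∃u (F(t,t) ∨ F(s,s) ∨ ¬F(z,z) ∨ P(u,u) ∨ ¬F(w,w))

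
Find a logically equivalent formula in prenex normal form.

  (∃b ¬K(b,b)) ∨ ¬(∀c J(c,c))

∃b ∃c (¬K(b,b) ∨ ¬J(c,c))

Push ¬ through the quantifiers and connectives to reach negation normal form:
  (∃b ¬K(b,b)) ∨ (∃c ¬J(c,c))
Extract every quantifier outward, since the variables are now distinct and don't occur free across branches:
  ∃b ∃c (¬K(b,b) ∨ ¬J(c,c))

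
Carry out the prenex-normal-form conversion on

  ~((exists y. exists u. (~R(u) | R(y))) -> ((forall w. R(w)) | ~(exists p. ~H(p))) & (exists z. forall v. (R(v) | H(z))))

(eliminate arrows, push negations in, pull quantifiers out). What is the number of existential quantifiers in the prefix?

Rewrite implications/biconditionals: A → B as ¬A ∨ B.
  ~(~(exists y. exists u. (~R(u) | R(y))) | ((forall w. R(w)) | ~(exists p. ~H(p))) & (exists z. forall v. (R(v) | H(z))))
Drive negations inward (¬∀x A ≡ ∃x ¬A, ¬∃x A ≡ ∀x ¬A, De Morgan for ∧/∨):
  (exists y. exists u. (~R(u) | R(y))) & ((exists w. ~R(w)) & (exists p. ~H(p)) | (forall z. exists v. (~R(v) & ~H(z))))
All bound variables are already distinct, so no renaming is needed.
Finally move all quantifiers to the prefix:
  exists y. exists u. exists w. exists p. forall z. exists v. ((~R(u) | R(y)) & (~R(w) & ~H(p) | ~R(v) & ~H(z)))
The prefix is exists y exists u exists w exists p forall z exists v: 1 universal, 5 existential.

5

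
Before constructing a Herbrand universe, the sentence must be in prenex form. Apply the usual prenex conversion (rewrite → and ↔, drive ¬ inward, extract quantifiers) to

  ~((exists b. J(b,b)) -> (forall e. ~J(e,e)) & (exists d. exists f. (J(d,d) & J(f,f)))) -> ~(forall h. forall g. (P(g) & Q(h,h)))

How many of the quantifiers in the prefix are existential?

First replace A → B with ¬A ∨ B.
  ~~(~(exists b. J(b,b)) | (forall e. ~J(e,e)) & (exists d. exists f. (J(d,d) & J(f,f)))) | ~(forall h. forall g. (P(g) & Q(h,h)))
Drive negations inward (¬∀x A ≡ ∃x ¬A, ¬∃x A ≡ ∀x ¬A, De Morgan for ∧/∨):
  (forall b. ~J(b,b)) | (forall e. ~J(e,e)) & (exists d. exists f. (J(d,d) & J(f,f))) | (exists h. exists g. (~P(g) | ~Q(h,h)))
Finally move all quantifiers to the prefix:
  forall b. forall e. exists d. exists f. exists h. exists g. (~J(b,b) | ~J(e,e) & J(d,d) & J(f,f) | ~P(g) | ~Q(h,h))
The prefix is forall b forall e exists d exists f exists h exists g: 2 universal, 4 existential.

4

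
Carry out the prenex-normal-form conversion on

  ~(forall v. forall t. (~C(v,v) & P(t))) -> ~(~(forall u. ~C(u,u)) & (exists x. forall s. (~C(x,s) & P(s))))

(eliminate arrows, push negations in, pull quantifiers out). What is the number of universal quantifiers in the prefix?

4

Eliminate → and ↔ using ¬ and ∨.
  ~~(forall v. forall t. (~C(v,v) & P(t))) | ~(~(forall u. ~C(u,u)) & (exists x. forall s. (~C(x,s) & P(s))))
Push ¬ through the quantifiers and connectives to reach negation normal form:
  (forall v. forall t. (~C(v,v) & P(t))) | (forall u. ~C(u,u)) | (forall x. exists s. (C(x,s) | ~P(s)))
Finally move all quantifiers to the prefix:
  forall v. forall t. forall u. forall x. exists s. (~C(v,v) & P(t) | ~C(u,u) | C(x,s) | ~P(s))
The prefix is forall v forall t forall u forall x exists s: 4 universal, 1 existential.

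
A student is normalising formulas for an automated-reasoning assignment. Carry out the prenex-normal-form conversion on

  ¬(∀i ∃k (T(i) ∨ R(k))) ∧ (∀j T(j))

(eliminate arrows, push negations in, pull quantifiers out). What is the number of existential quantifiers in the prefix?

Push ¬ through the quantifiers and connectives to reach negation normal form:
  (∃i ∀k (¬T(i) ∧ ¬R(k))) ∧ (∀j T(j))
All bound variables are already distinct, so no renaming is needed.
Finally move all quantifiers to the prefix:
  ∃i ∀k ∀j (¬T(i) ∧ ¬R(k) ∧ T(j))
The prefix is ∃i ∀k ∀j: 2 universal, 1 existential.

1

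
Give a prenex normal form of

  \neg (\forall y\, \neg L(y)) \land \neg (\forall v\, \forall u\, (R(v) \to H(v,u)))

Rewrite implications/biconditionals: A → B as ¬A ∨ B.
  \neg (\forall y\, \neg L(y)) \land \neg (\forall v\, \forall u\, (\neg R(v) \lor H(v,u)))
Drive negations inward (¬∀x A ≡ ∃x ¬A, ¬∃x A ≡ ∀x ¬A, De Morgan for ∧/∨):
  (\exists y\, L(y)) \land (\exists v\, \exists u\, (R(v) \land \neg H(v,u)))
All bound variables are already distinct, so no renaming is needed.
Extract every quantifier outward, since the variables are now distinct and don't occur free across branches:
  \exists y\, \exists v\, \exists u\, (L(y) \land R(v) \land \neg H(v,u))

\exists y\, \exists v\, \exists u\, (L(y) \land R(v) \land \neg H(v,u))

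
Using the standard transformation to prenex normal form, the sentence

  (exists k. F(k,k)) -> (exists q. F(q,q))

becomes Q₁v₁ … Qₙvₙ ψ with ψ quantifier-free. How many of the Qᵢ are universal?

1

First replace A → B with ¬A ∨ B.
  ~(exists k. F(k,k)) | (exists q. F(q,q))
Drive negations inward (¬∀x A ≡ ∃x ¬A, ¬∃x A ≡ ∀x ¬A, De Morgan for ∧/∨):
  (forall k. ~F(k,k)) | (exists q. F(q,q))
Extract every quantifier outward, since the variables are now distinct and don't occur free across branches:
  forall k. exists q. (~F(k,k) | F(q,q))
The prefix is forall k exists q: 1 universal, 1 existential.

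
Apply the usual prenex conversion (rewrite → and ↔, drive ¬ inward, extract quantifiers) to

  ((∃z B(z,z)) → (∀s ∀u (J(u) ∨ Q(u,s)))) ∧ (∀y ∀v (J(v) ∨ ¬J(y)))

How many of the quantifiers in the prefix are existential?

Eliminate → and ↔ using ¬ and ∨.
  (¬(∃z B(z,z)) ∨ (∀s ∀u (J(u) ∨ Q(u,s)))) ∧ (∀y ∀v (J(v) ∨ ¬J(y)))
Move each ¬ inward, flipping quantifiers it crosses:
  ((∀z ¬B(z,z)) ∨ (∀s ∀u (J(u) ∨ Q(u,s)))) ∧ (∀y ∀v (J(v) ∨ ¬J(y)))
Finally move all quantifiers to the prefix:
  ∀z ∀s ∀u ∀y ∀v ((¬B(z,z) ∨ J(u) ∨ Q(u,s)) ∧ (J(v) ∨ ¬J(y)))
The prefix is ∀z ∀s ∀u ∀y ∀v: 5 universal, 0 existential.

0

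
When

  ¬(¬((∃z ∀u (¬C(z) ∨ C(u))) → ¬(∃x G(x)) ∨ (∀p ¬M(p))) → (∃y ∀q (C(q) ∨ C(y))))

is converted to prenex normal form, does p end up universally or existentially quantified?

existential

Rewrite implications/biconditionals: A → B as ¬A ∨ B.
  ¬(¬¬(¬(∃z ∀u (¬C(z) ∨ C(u))) ∨ ¬(∃x G(x)) ∨ (∀p ¬M(p))) ∨ (∃y ∀q (C(q) ∨ C(y))))
Move each ¬ inward, flipping quantifiers it crosses:
  (∃z ∀u (¬C(z) ∨ C(u))) ∧ (∃x G(x)) ∧ (∃p M(p)) ∧ (∀y ∃q (¬C(q) ∧ ¬C(y)))
Finally move all quantifiers to the prefix:
  ∃z ∀u ∃x ∃p ∀y ∃q ((¬C(z) ∨ C(u)) ∧ G(x) ∧ M(p) ∧ ¬C(q) ∧ ¬C(y))
The quantifier ∀p sits under an odd number of negations (counting the antecedent side of each →), so it flips to ∃p.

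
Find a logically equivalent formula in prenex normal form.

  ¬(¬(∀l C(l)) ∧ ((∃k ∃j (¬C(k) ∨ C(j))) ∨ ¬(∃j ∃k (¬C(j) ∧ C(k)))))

∀l ∀k ∀j ∃z1 ∃s (C(l) ∨ C(k) ∧ ¬C(j) ∧ ¬C(z1) ∧ C(s))

Push ¬ through the quantifiers and connectives to reach negation normal form:
  (∀l C(l)) ∨ (∀k ∀j (C(k) ∧ ¬C(j))) ∧ (∃j ∃k (¬C(j) ∧ C(k)))
Give each quantifier a distinct variable: j↦z1, k↦s.
  (∀l C(l)) ∨ (∀k ∀j (C(k) ∧ ¬C(j))) ∧ (∃z1 ∃s (¬C(z1) ∧ C(s)))
Extract every quantifier outward, since the variables are now distinct and don't occur free across branches:
  ∀l ∀k ∀j ∃z1 ∃s (C(l) ∨ C(k) ∧ ¬C(j) ∧ ¬C(z1) ∧ C(s))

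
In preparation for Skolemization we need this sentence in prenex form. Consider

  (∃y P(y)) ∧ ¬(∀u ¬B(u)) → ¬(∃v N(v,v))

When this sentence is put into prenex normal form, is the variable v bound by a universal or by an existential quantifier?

universal

First replace A → B with ¬A ∨ B.
  ¬((∃y P(y)) ∧ ¬(∀u ¬B(u))) ∨ ¬(∃v N(v,v))
Move each ¬ inward, flipping quantifiers it crosses:
  (∀y ¬P(y)) ∨ (∀u ¬B(u)) ∨ (∀v ¬N(v,v))
Extract every quantifier outward, since the variables are now distinct and don't occur free across branches:
  ∀y ∀u ∀v (¬P(y) ∨ ¬B(u) ∨ ¬N(v,v))
The quantifier ∃v sits under an odd number of negations (counting the antecedent side of each →), so it flips to ∀v.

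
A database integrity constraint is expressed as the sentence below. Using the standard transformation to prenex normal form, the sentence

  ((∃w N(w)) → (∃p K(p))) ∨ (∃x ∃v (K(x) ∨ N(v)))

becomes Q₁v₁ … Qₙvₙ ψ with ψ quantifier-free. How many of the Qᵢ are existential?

3

Rewrite implications/biconditionals: A → B as ¬A ∨ B.
  ¬(∃w N(w)) ∨ (∃p K(p)) ∨ (∃x ∃v (K(x) ∨ N(v)))
Push ¬ through the quantifiers and connectives to reach negation normal form:
  (∀w ¬N(w)) ∨ (∃p K(p)) ∨ (∃x ∃v (K(x) ∨ N(v)))
All bound variables are already distinct, so no renaming is needed.
Finally move all quantifiers to the prefix:
  ∀w ∃p ∃x ∃v (¬N(w) ∨ K(p) ∨ K(x) ∨ N(v))
The prefix is ∀w ∃p ∃x ∃v: 1 universal, 3 existential.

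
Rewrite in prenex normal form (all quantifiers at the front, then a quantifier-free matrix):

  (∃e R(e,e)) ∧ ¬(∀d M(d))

Drive negations inward (¬∀x A ≡ ∃x ¬A, ¬∃x A ≡ ∀x ¬A, De Morgan for ∧/∨):
  (∃e R(e,e)) ∧ (∃d ¬M(d))
Extract every quantifier outward, since the variables are now distinct and don't occur free across branches:
  ∃e ∃d (R(e,e) ∧ ¬M(d))

∃e ∃d (R(e,e) ∧ ¬M(d))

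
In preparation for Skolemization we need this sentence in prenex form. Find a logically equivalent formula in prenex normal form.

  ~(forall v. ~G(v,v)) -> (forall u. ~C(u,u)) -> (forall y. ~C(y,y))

forall v. exists u. forall y. (~G(v,v) | C(u,u) | ~C(y,y))

Eliminate → and ↔ using ¬ and ∨.
  ~~(forall v. ~G(v,v)) | ~(forall u. ~C(u,u)) | (forall y. ~C(y,y))
Move each ¬ inward, flipping quantifiers it crosses:
  (forall v. ~G(v,v)) | (exists u. C(u,u)) | (forall y. ~C(y,y))
All bound variables are already distinct, so no renaming is needed.
Pull the quantifiers to the front (each side's bound variable is not free in the other side):
  forall v. exists u. forall y. (~G(v,v) | C(u,u) | ~C(y,y))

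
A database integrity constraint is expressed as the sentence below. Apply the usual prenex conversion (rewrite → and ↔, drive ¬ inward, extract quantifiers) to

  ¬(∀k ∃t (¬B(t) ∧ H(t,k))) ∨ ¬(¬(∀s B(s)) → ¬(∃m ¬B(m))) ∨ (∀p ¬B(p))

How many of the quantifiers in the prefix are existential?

First replace A → B with ¬A ∨ B.
  ¬(∀k ∃t (¬B(t) ∧ H(t,k))) ∨ ¬(¬¬(∀s B(s)) ∨ ¬(∃m ¬B(m))) ∨ (∀p ¬B(p))
Push ¬ through the quantifiers and connectives to reach negation normal form:
  (∃k ∀t (B(t) ∨ ¬H(t,k))) ∨ (∃s ¬B(s)) ∧ (∃m ¬B(m)) ∨ (∀p ¬B(p))
All bound variables are already distinct, so no renaming is needed.
Finally move all quantifiers to the prefix:
  ∃k ∀t ∃s ∃m ∀p (B(t) ∨ ¬H(t,k) ∨ ¬B(s) ∧ ¬B(m) ∨ ¬B(p))
The prefix is ∃k ∀t ∃s ∃m ∀p: 2 universal, 3 existential.

3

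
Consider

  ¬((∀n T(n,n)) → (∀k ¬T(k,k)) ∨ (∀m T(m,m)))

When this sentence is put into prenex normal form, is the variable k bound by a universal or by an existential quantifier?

Eliminate → and ↔ using ¬ and ∨.
  ¬(¬(∀n T(n,n)) ∨ (∀k ¬T(k,k)) ∨ (∀m T(m,m)))
Drive negations inward (¬∀x A ≡ ∃x ¬A, ¬∃x A ≡ ∀x ¬A, De Morgan for ∧/∨):
  (∀n T(n,n)) ∧ (∃k T(k,k)) ∧ (∃m ¬T(m,m))
Extract every quantifier outward, since the variables are now distinct and don't occur free across branches:
  ∀n ∃k ∃m (T(n,n) ∧ T(k,k) ∧ ¬T(m,m))
The quantifier ∀k sits under an odd number of negations (counting the antecedent side of each →), so it flips to ∃k.

existential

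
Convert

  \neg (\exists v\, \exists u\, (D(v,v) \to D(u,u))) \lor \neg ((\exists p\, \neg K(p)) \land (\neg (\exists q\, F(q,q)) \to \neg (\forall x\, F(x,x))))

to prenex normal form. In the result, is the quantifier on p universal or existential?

Eliminate → and ↔ using ¬ and ∨.
  \neg (\exists v\, \exists u\, (\neg D(v,v) \lor D(u,u))) \lor \neg ((\exists p\, \neg K(p)) \land (\neg \neg (\exists q\, F(q,q)) \lor \neg (\forall x\, F(x,x))))
Push ¬ through the quantifiers and connectives to reach negation normal form:
  (\forall v\, \forall u\, (D(v,v) \land \neg D(u,u))) \lor (\forall p\, K(p)) \lor (\forall q\, \neg F(q,q)) \land (\forall x\, F(x,x))
All bound variables are already distinct, so no renaming is needed.
Finally move all quantifiers to the prefix:
  \forall v\, \forall u\, \forall p\, \forall q\, \forall x\, (D(v,v) \land \neg D(u,u) \lor K(p) \lor \neg F(q,q) \land F(x,x))
The quantifier \exists p sits under an odd number of negations (counting the antecedent side of each →), so it flips to \forall p.

universal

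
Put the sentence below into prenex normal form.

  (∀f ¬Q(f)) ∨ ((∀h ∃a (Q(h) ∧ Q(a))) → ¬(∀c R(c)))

∀f ∃h ∀a ∃c (¬Q(f) ∨ ¬Q(h) ∨ ¬Q(a) ∨ ¬R(c))

First replace A → B with ¬A ∨ B.
  (∀f ¬Q(f)) ∨ ¬(∀h ∃a (Q(h) ∧ Q(a))) ∨ ¬(∀c R(c))
Push ¬ through the quantifiers and connectives to reach negation normal form:
  (∀f ¬Q(f)) ∨ (∃h ∀a (¬Q(h) ∨ ¬Q(a))) ∨ (∃c ¬R(c))
Finally move all quantifiers to the prefix:
  ∀f ∃h ∀a ∃c (¬Q(f) ∨ ¬Q(h) ∨ ¬Q(a) ∨ ¬R(c))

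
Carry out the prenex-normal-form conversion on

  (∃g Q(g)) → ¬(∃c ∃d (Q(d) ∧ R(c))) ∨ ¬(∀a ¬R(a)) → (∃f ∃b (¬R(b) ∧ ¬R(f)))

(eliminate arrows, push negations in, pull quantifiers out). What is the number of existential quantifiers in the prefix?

4

Eliminate → and ↔ using ¬ and ∨.
  ¬(∃g Q(g)) ∨ ¬(¬(∃c ∃d (Q(d) ∧ R(c))) ∨ ¬(∀a ¬R(a))) ∨ (∃f ∃b (¬R(b) ∧ ¬R(f)))
Move each ¬ inward, flipping quantifiers it crosses:
  (∀g ¬Q(g)) ∨ (∃c ∃d (Q(d) ∧ R(c))) ∧ (∀a ¬R(a)) ∨ (∃f ∃b (¬R(b) ∧ ¬R(f)))
All bound variables are already distinct, so no renaming is needed.
Finally move all quantifiers to the prefix:
  ∀g ∃c ∃d ∀a ∃f ∃b (¬Q(g) ∨ Q(d) ∧ R(c) ∧ ¬R(a) ∨ ¬R(b) ∧ ¬R(f))
The prefix is ∀g ∃c ∃d ∀a ∃f ∃b: 2 universal, 4 existential.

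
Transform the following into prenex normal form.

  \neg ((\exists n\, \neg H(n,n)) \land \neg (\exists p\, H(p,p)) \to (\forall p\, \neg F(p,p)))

Eliminate → and ↔ using ¬ and ∨.
  \neg (\neg ((\exists n\, \neg H(n,n)) \land \neg (\exists p\, H(p,p))) \lor (\forall p\, \neg F(p,p)))
Move each ¬ inward, flipping quantifiers it crosses:
  (\exists n\, \neg H(n,n)) \land (\forall p\, \neg H(p,p)) \land (\exists p\, F(p,p))
Give each quantifier a distinct variable: p↦w1.
  (\exists n\, \neg H(n,n)) \land (\forall p\, \neg H(p,p)) \land (\exists w1\, F(w1,w1))
Extract every quantifier outward, since the variables are now distinct and don't occur free across branches:
  \exists n\, \forall p\, \exists w1\, (\neg H(n,n) \land \neg H(p,p) \land F(w1,w1))

\exists n\, \forall p\, \exists w1\, (\neg H(n,n) \land \neg H(p,p) \land F(w1,w1))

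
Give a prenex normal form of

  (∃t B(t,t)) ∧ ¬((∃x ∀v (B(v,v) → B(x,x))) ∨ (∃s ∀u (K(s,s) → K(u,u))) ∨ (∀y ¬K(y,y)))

∃t ∀x ∃v ∀s ∃u ∃y (B(t,t) ∧ B(v,v) ∧ ¬B(x,x) ∧ K(s,s) ∧ ¬K(u,u) ∧ K(y,y))

First replace A → B with ¬A ∨ B.
  (∃t B(t,t)) ∧ ¬((∃x ∀v (¬B(v,v) ∨ B(x,x))) ∨ (∃s ∀u (¬K(s,s) ∨ K(u,u))) ∨ (∀y ¬K(y,y)))
Drive negations inward (¬∀x A ≡ ∃x ¬A, ¬∃x A ≡ ∀x ¬A, De Morgan for ∧/∨):
  (∃t B(t,t)) ∧ (∀x ∃v (B(v,v) ∧ ¬B(x,x))) ∧ (∀s ∃u (K(s,s) ∧ ¬K(u,u))) ∧ (∃y K(y,y))
All bound variables are already distinct, so no renaming is needed.
Extract every quantifier outward, since the variables are now distinct and don't occur free across branches:
  ∃t ∀x ∃v ∀s ∃u ∃y (B(t,t) ∧ B(v,v) ∧ ¬B(x,x) ∧ K(s,s) ∧ ¬K(u,u) ∧ K(y,y))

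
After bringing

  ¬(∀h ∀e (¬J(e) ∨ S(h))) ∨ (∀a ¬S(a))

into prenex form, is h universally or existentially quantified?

Drive negations inward (¬∀x A ≡ ∃x ¬A, ¬∃x A ≡ ∀x ¬A, De Morgan for ∧/∨):
  (∃h ∃e (J(e) ∧ ¬S(h))) ∨ (∀a ¬S(a))
Pull the quantifiers to the front (each side's bound variable is not free in the other side):
  ∃h ∃e ∀a (J(e) ∧ ¬S(h) ∨ ¬S(a))
The quantifier ∀h sits under an odd number of negations, so it flips to ∃h.

existential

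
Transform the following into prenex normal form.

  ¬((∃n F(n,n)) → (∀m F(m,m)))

Rewrite implications/biconditionals: A → B as ¬A ∨ B.
  ¬(¬(∃n F(n,n)) ∨ (∀m F(m,m)))
Move each ¬ inward, flipping quantifiers it crosses:
  (∃n F(n,n)) ∧ (∃m ¬F(m,m))
All bound variables are already distinct, so no renaming is needed.
Extract every quantifier outward, since the variables are now distinct and don't occur free across branches:
  ∃n ∃m (F(n,n) ∧ ¬F(m,m))

∃n ∃m (F(n,n) ∧ ¬F(m,m))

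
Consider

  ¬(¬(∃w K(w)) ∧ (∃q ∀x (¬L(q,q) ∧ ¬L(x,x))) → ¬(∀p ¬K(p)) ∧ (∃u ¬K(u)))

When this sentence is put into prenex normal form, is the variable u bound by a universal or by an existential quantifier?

Eliminate → and ↔ using ¬ and ∨.
  ¬(¬(¬(∃w K(w)) ∧ (∃q ∀x (¬L(q,q) ∧ ¬L(x,x)))) ∨ ¬(∀p ¬K(p)) ∧ (∃u ¬K(u)))
Move each ¬ inward, flipping quantifiers it crosses:
  (∀w ¬K(w)) ∧ (∃q ∀x (¬L(q,q) ∧ ¬L(x,x))) ∧ ((∀p ¬K(p)) ∨ (∀u K(u)))
Pull the quantifiers to the front (each side's bound variable is not free in the other side):
  ∀w ∃q ∀x ∀p ∀u (¬K(w) ∧ ¬L(q,q) ∧ ¬L(x,x) ∧ (¬K(p) ∨ K(u)))
The quantifier ∃u sits under an odd number of negations (counting the antecedent side of each →), so it flips to ∀u.

universal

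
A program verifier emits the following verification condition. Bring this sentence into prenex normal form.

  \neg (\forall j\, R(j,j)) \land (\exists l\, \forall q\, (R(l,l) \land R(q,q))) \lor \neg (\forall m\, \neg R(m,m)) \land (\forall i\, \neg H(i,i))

Move each ¬ inward, flipping quantifiers it crosses:
  (\exists j\, \neg R(j,j)) \land (\exists l\, \forall q\, (R(l,l) \land R(q,q))) \lor (\exists m\, R(m,m)) \land (\forall i\, \neg H(i,i))
All bound variables are already distinct, so no renaming is needed.
Finally move all quantifiers to the prefix:
  \exists j\, \exists l\, \forall q\, \exists m\, \forall i\, (\neg R(j,j) \land R(l,l) \land R(q,q) \lor R(m,m) \land \neg H(i,i))

\exists j\, \exists l\, \forall q\, \exists m\, \forall i\, (\neg R(j,j) \land R(l,l) \land R(q,q) \lor R(m,m) \land \neg H(i,i))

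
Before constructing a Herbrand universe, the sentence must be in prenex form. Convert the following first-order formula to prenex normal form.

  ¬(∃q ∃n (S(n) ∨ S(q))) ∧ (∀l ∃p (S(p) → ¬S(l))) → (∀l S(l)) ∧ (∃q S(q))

Rewrite implications/biconditionals: A → B as ¬A ∨ B.
  ¬(¬(∃q ∃n (S(n) ∨ S(q))) ∧ (∀l ∃p (¬S(p) ∨ ¬S(l)))) ∨ (∀l S(l)) ∧ (∃q S(q))
Push ¬ through the quantifiers and connectives to reach negation normal form:
  (∃q ∃n (S(n) ∨ S(q))) ∨ (∃l ∀p (S(p) ∧ S(l))) ∨ (∀l S(l)) ∧ (∃q S(q))
Standardize variables apart so no two quantifiers bind the same name: l↦a, q↦z.
  (∃q ∃n (S(n) ∨ S(q))) ∨ (∃l ∀p (S(p) ∧ S(l))) ∨ (∀a S(a)) ∧ (∃z S(z))
Extract every quantifier outward, since the variables are now distinct and don't occur free across branches:
  ∃q ∃n ∃l ∀p ∀a ∃z (S(n) ∨ S(q) ∨ S(p) ∧ S(l) ∨ S(a) ∧ S(z))

∃q ∃n ∃l ∀p ∀a ∃z (S(n) ∨ S(q) ∨ S(p) ∧ S(l) ∨ S(a) ∧ S(z))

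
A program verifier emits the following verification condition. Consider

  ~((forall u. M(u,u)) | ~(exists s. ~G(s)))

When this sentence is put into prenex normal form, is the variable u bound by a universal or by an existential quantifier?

existential

Push ¬ through the quantifiers and connectives to reach negation normal form:
  (exists u. ~M(u,u)) & (exists s. ~G(s))
Finally move all quantifiers to the prefix:
  exists u. exists s. (~M(u,u) & ~G(s))
The quantifier forall u sits under an odd number of negations, so it flips to exists u.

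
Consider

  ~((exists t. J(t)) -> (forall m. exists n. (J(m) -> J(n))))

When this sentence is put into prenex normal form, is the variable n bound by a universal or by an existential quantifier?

universal

Rewrite implications/biconditionals: A → B as ¬A ∨ B.
  ~(~(exists t. J(t)) | (forall m. exists n. (~J(m) | J(n))))
Push ¬ through the quantifiers and connectives to reach negation normal form:
  (exists t. J(t)) & (exists m. forall n. (J(m) & ~J(n)))
All bound variables are already distinct, so no renaming is needed.
Extract every quantifier outward, since the variables are now distinct and don't occur free across branches:
  exists t. exists m. forall n. (J(t) & J(m) & ~J(n))
The quantifier exists n sits under an odd number of negations (counting the antecedent side of each →), so it flips to forall n.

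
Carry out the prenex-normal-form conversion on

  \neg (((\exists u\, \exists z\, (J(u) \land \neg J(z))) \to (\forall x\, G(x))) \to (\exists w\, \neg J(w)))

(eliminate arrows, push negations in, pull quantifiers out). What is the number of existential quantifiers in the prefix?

0

Rewrite implications/biconditionals: A → B as ¬A ∨ B.
  \neg (\neg (\neg (\exists u\, \exists z\, (J(u) \land \neg J(z))) \lor (\forall x\, G(x))) \lor (\exists w\, \neg J(w)))
Move each ¬ inward, flipping quantifiers it crosses:
  ((\forall u\, \forall z\, (\neg J(u) \lor J(z))) \lor (\forall x\, G(x))) \land (\forall w\, J(w))
All bound variables are already distinct, so no renaming is needed.
Pull the quantifiers to the front (each side's bound variable is not free in the other side):
  \forall u\, \forall z\, \forall x\, \forall w\, ((\neg J(u) \lor J(z) \lor G(x)) \land J(w))
The prefix is \forall u \forall z \forall x \forall w: 4 universal, 0 existential.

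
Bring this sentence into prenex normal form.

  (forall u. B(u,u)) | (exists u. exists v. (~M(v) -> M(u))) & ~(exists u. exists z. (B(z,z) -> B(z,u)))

Eliminate → and ↔ using ¬ and ∨.
  (forall u. B(u,u)) | (exists u. exists v. (~~M(v) | M(u))) & ~(exists u. exists z. (~B(z,z) | B(z,u)))
Push ¬ through the quantifiers and connectives to reach negation normal form:
  (forall u. B(u,u)) | (exists u. exists v. (M(v) | M(u))) & (forall u. forall z. (B(z,z) & ~B(z,u)))
Rename bound variables to avoid capture: u↦b, u↦w.
  (forall u. B(u,u)) | (exists b. exists v. (M(v) | M(b))) & (forall w. forall z. (B(z,z) & ~B(z,w)))
Extract every quantifier outward, since the variables are now distinct and don't occur free across branches:
  forall u. exists b. exists v. forall w. forall z. (B(u,u) | (M(v) | M(b)) & B(z,z) & ~B(z,w))

forall u. exists b. exists v. forall w. forall z. (B(u,u) | (M(v) | M(b)) & B(z,z) & ~B(z,w))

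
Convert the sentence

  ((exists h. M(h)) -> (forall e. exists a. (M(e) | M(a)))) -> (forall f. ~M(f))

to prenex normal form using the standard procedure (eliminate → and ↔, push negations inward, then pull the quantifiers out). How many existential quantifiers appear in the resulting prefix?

Eliminate → and ↔ using ¬ and ∨.
  ~(~(exists h. M(h)) | (forall e. exists a. (M(e) | M(a)))) | (forall f. ~M(f))
Push ¬ through the quantifiers and connectives to reach negation normal form:
  (exists h. M(h)) & (exists e. forall a. (~M(e) & ~M(a))) | (forall f. ~M(f))
All bound variables are already distinct, so no renaming is needed.
Extract every quantifier outward, since the variables are now distinct and don't occur free across branches:
  exists h. exists e. forall a. forall f. (M(h) & ~M(e) & ~M(a) | ~M(f))
The prefix is exists h exists e forall a forall f: 2 universal, 2 existential.

2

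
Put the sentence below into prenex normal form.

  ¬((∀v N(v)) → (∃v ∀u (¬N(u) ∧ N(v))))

∀v ∀y ∃u (N(v) ∧ (N(u) ∨ ¬N(y)))

First replace A → B with ¬A ∨ B.
  ¬(¬(∀v N(v)) ∨ (∃v ∀u (¬N(u) ∧ N(v))))
Push ¬ through the quantifiers and connectives to reach negation normal form:
  (∀v N(v)) ∧ (∀v ∃u (N(u) ∨ ¬N(v)))
Rename bound variables to avoid capture: v↦y.
  (∀v N(v)) ∧ (∀y ∃u (N(u) ∨ ¬N(y)))
Finally move all quantifiers to the prefix:
  ∀v ∀y ∃u (N(v) ∧ (N(u) ∨ ¬N(y)))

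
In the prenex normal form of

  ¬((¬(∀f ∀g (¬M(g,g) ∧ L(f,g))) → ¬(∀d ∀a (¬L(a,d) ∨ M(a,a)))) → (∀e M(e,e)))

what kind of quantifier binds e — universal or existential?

existential

Eliminate → and ↔ using ¬ and ∨.
  ¬(¬(¬¬(∀f ∀g (¬M(g,g) ∧ L(f,g))) ∨ ¬(∀d ∀a (¬L(a,d) ∨ M(a,a)))) ∨ (∀e M(e,e)))
Move each ¬ inward, flipping quantifiers it crosses:
  ((∀f ∀g (¬M(g,g) ∧ L(f,g))) ∨ (∃d ∃a (L(a,d) ∧ ¬M(a,a)))) ∧ (∃e ¬M(e,e))
All bound variables are already distinct, so no renaming is needed.
Finally move all quantifiers to the prefix:
  ∀f ∀g ∃d ∃a ∃e ((¬M(g,g) ∧ L(f,g) ∨ L(a,d) ∧ ¬M(a,a)) ∧ ¬M(e,e))
The quantifier ∀e sits under an odd number of negations (counting the antecedent side of each →), so it flips to ∃e.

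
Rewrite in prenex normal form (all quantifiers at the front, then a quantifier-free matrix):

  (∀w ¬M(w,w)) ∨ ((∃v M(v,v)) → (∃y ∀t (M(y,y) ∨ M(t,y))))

Eliminate → and ↔ using ¬ and ∨.
  (∀w ¬M(w,w)) ∨ ¬(∃v M(v,v)) ∨ (∃y ∀t (M(y,y) ∨ M(t,y)))
Push ¬ through the quantifiers and connectives to reach negation normal form:
  (∀w ¬M(w,w)) ∨ (∀v ¬M(v,v)) ∨ (∃y ∀t (M(y,y) ∨ M(t,y)))
Finally move all quantifiers to the prefix:
  ∀w ∀v ∃y ∀t (¬M(w,w) ∨ ¬M(v,v) ∨ M(y,y) ∨ M(t,y))

∀w ∀v ∃y ∀t (¬M(w,w) ∨ ¬M(v,v) ∨ M(y,y) ∨ M(t,y))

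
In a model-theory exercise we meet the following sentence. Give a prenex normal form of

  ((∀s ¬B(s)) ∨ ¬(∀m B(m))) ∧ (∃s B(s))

∀s ∃m ∃b ((¬B(s) ∨ ¬B(m)) ∧ B(b))

Move each ¬ inward, flipping quantifiers it crosses:
  ((∀s ¬B(s)) ∨ (∃m ¬B(m))) ∧ (∃s B(s))
Rename bound variables to avoid capture: s↦b.
  ((∀s ¬B(s)) ∨ (∃m ¬B(m))) ∧ (∃b B(b))
Pull the quantifiers to the front (each side's bound variable is not free in the other side):
  ∀s ∃m ∃b ((¬B(s) ∨ ¬B(m)) ∧ B(b))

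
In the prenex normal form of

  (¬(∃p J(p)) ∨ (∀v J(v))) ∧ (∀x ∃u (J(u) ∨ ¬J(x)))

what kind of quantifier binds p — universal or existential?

universal

Move each ¬ inward, flipping quantifiers it crosses:
  ((∀p ¬J(p)) ∨ (∀v J(v))) ∧ (∀x ∃u (J(u) ∨ ¬J(x)))
All bound variables are already distinct, so no renaming is needed.
Extract every quantifier outward, since the variables are now distinct and don't occur free across branches:
  ∀p ∀v ∀x ∃u ((¬J(p) ∨ J(v)) ∧ (J(u) ∨ ¬J(x)))
The quantifier ∃p sits under an odd number of negations, so it flips to ∀p.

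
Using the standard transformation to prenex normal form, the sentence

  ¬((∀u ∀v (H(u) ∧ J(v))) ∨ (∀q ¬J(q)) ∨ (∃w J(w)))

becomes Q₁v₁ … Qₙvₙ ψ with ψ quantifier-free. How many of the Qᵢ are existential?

Drive negations inward (¬∀x A ≡ ∃x ¬A, ¬∃x A ≡ ∀x ¬A, De Morgan for ∧/∨):
  (∃u ∃v (¬H(u) ∨ ¬J(v))) ∧ (∃q J(q)) ∧ (∀w ¬J(w))
All bound variables are already distinct, so no renaming is needed.
Extract every quantifier outward, since the variables are now distinct and don't occur free across branches:
  ∃u ∃v ∃q ∀w ((¬H(u) ∨ ¬J(v)) ∧ J(q) ∧ ¬J(w))
The prefix is ∃u ∃v ∃q ∀w: 1 universal, 3 existential.

3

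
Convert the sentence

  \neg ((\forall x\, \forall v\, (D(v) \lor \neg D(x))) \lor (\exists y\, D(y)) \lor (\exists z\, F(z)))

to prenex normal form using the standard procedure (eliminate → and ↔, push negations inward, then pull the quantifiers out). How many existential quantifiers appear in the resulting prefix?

Drive negations inward (¬∀x A ≡ ∃x ¬A, ¬∃x A ≡ ∀x ¬A, De Morgan for ∧/∨):
  (\exists x\, \exists v\, (\neg D(v) \land D(x))) \land (\forall y\, \neg D(y)) \land (\forall z\, \neg F(z))
All bound variables are already distinct, so no renaming is needed.
Extract every quantifier outward, since the variables are now distinct and don't occur free across branches:
  \exists x\, \exists v\, \forall y\, \forall z\, (\neg D(v) \land D(x) \land \neg D(y) \land \neg F(z))
The prefix is \exists x \exists v \forall y \forall z: 2 universal, 2 existential.

2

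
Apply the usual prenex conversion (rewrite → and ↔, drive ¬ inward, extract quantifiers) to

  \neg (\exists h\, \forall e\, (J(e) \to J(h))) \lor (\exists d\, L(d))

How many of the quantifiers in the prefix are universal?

1

Eliminate → and ↔ using ¬ and ∨.
  \neg (\exists h\, \forall e\, (\neg J(e) \lor J(h))) \lor (\exists d\, L(d))
Move each ¬ inward, flipping quantifiers it crosses:
  (\forall h\, \exists e\, (J(e) \land \neg J(h))) \lor (\exists d\, L(d))
All bound variables are already distinct, so no renaming is needed.
Finally move all quantifiers to the prefix:
  \forall h\, \exists e\, \exists d\, (J(e) \land \neg J(h) \lor L(d))
The prefix is \forall h \exists e \exists d: 1 universal, 2 existential.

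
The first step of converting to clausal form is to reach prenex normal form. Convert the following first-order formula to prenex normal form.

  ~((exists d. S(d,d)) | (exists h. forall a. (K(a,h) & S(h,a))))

forall d. forall h. exists a. (~S(d,d) & (~K(a,h) | ~S(h,a)))

Drive negations inward (¬∀x A ≡ ∃x ¬A, ¬∃x A ≡ ∀x ¬A, De Morgan for ∧/∨):
  (forall d. ~S(d,d)) & (forall h. exists a. (~K(a,h) | ~S(h,a)))
Finally move all quantifiers to the prefix:
  forall d. forall h. exists a. (~S(d,d) & (~K(a,h) | ~S(h,a)))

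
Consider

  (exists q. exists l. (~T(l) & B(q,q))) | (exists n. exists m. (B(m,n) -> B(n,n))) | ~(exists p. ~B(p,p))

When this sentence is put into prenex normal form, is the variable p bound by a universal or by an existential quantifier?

Eliminate → and ↔ using ¬ and ∨.
  (exists q. exists l. (~T(l) & B(q,q))) | (exists n. exists m. (~B(m,n) | B(n,n))) | ~(exists p. ~B(p,p))
Drive negations inward (¬∀x A ≡ ∃x ¬A, ¬∃x A ≡ ∀x ¬A, De Morgan for ∧/∨):
  (exists q. exists l. (~T(l) & B(q,q))) | (exists n. exists m. (~B(m,n) | B(n,n))) | (forall p. B(p,p))
All bound variables are already distinct, so no renaming is needed.
Finally move all quantifiers to the prefix:
  exists q. exists l. exists n. exists m. forall p. (~T(l) & B(q,q) | ~B(m,n) | B(n,n) | B(p,p))
The quantifier exists p sits under an odd number of negations (counting the antecedent side of each →), so it flips to forall p.

universal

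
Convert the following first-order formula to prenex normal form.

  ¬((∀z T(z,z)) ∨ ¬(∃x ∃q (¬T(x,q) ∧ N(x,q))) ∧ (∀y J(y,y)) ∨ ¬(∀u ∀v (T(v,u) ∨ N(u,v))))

Move each ¬ inward, flipping quantifiers it crosses:
  (∃z ¬T(z,z)) ∧ ((∃x ∃q (¬T(x,q) ∧ N(x,q))) ∨ (∃y ¬J(y,y))) ∧ (∀u ∀v (T(v,u) ∨ N(u,v)))
All bound variables are already distinct, so no renaming is needed.
Pull the quantifiers to the front (each side's bound variable is not free in the other side):
  ∃z ∃x ∃q ∃y ∀u ∀v (¬T(z,z) ∧ (¬T(x,q) ∧ N(x,q) ∨ ¬J(y,y)) ∧ (T(v,u) ∨ N(u,v)))

∃z ∃x ∃q ∃y ∀u ∀v (¬T(z,z) ∧ (¬T(x,q) ∧ N(x,q) ∨ ¬J(y,y)) ∧ (T(v,u) ∨ N(u,v)))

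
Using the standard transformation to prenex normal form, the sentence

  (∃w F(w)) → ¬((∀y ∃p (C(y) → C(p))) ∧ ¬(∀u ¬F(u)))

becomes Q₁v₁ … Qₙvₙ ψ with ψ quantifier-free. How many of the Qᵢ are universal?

3

Eliminate → and ↔ using ¬ and ∨.
  ¬(∃w F(w)) ∨ ¬((∀y ∃p (¬C(y) ∨ C(p))) ∧ ¬(∀u ¬F(u)))
Move each ¬ inward, flipping quantifiers it crosses:
  (∀w ¬F(w)) ∨ (∃y ∀p (C(y) ∧ ¬C(p))) ∨ (∀u ¬F(u))
Finally move all quantifiers to the prefix:
  ∀w ∃y ∀p ∀u (¬F(w) ∨ C(y) ∧ ¬C(p) ∨ ¬F(u))
The prefix is ∀w ∃y ∀p ∀u: 3 universal, 1 existential.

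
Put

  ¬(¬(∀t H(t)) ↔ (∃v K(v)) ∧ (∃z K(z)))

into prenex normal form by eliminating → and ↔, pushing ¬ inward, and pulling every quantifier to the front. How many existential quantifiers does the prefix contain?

3

Rewrite implications/biconditionals: A → B as ¬A ∨ B; A ↔ B as (¬A ∨ B) ∧ (¬B ∨ A).
  ¬((¬¬(∀t H(t)) ∨ (∃v K(v)) ∧ (∃z K(z))) ∧ (¬((∃v K(v)) ∧ (∃z K(z))) ∨ ¬(∀t H(t))))
Push ¬ through the quantifiers and connectives to reach negation normal form:
  (∃t ¬H(t)) ∧ ((∀v ¬K(v)) ∨ (∀z ¬K(z))) ∨ (∃v K(v)) ∧ (∃z K(z)) ∧ (∀t H(t))
Rename bound variables to avoid capture: v↦c, z↦w1, t↦q.
  (∃t ¬H(t)) ∧ ((∀v ¬K(v)) ∨ (∀z ¬K(z))) ∨ (∃c K(c)) ∧ (∃w1 K(w1)) ∧ (∀q H(q))
Finally move all quantifiers to the prefix:
  ∃t ∀v ∀z ∃c ∃w1 ∀q (¬H(t) ∧ (¬K(v) ∨ ¬K(z)) ∨ K(c) ∧ K(w1) ∧ H(q))
The prefix is ∃t ∀v ∀z ∃c ∃w1 ∀q: 3 universal, 3 existential.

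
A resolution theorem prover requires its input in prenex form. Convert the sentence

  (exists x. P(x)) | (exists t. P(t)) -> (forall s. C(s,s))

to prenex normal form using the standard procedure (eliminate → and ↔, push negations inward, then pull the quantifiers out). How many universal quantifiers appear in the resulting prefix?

Rewrite implications/biconditionals: A → B as ¬A ∨ B.
  ~((exists x. P(x)) | (exists t. P(t))) | (forall s. C(s,s))
Move each ¬ inward, flipping quantifiers it crosses:
  (forall x. ~P(x)) & (forall t. ~P(t)) | (forall s. C(s,s))
All bound variables are already distinct, so no renaming is needed.
Finally move all quantifiers to the prefix:
  forall x. forall t. forall s. (~P(x) & ~P(t) | C(s,s))
The prefix is forall x forall t forall s: 3 universal, 0 existential.

3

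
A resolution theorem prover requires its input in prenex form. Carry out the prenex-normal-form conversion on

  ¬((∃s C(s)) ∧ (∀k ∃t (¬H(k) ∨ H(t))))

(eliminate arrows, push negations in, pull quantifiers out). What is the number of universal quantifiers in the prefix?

Drive negations inward (¬∀x A ≡ ∃x ¬A, ¬∃x A ≡ ∀x ¬A, De Morgan for ∧/∨):
  (∀s ¬C(s)) ∨ (∃k ∀t (H(k) ∧ ¬H(t)))
All bound variables are already distinct, so no renaming is needed.
Finally move all quantifiers to the prefix:
  ∀s ∃k ∀t (¬C(s) ∨ H(k) ∧ ¬H(t))
The prefix is ∀s ∃k ∀t: 2 universal, 1 existential.

2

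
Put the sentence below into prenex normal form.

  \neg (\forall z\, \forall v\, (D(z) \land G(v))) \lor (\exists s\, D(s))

\exists z\, \exists v\, \exists s\, (\neg D(z) \lor \neg G(v) \lor D(s))

Move each ¬ inward, flipping quantifiers it crosses:
  (\exists z\, \exists v\, (\neg D(z) \lor \neg G(v))) \lor (\exists s\, D(s))
Extract every quantifier outward, since the variables are now distinct and don't occur free across branches:
  \exists z\, \exists v\, \exists s\, (\neg D(z) \lor \neg G(v) \lor D(s))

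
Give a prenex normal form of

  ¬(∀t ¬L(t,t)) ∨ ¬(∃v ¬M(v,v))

Drive negations inward (¬∀x A ≡ ∃x ¬A, ¬∃x A ≡ ∀x ¬A, De Morgan for ∧/∨):
  (∃t L(t,t)) ∨ (∀v M(v,v))
All bound variables are already distinct, so no renaming is needed.
Pull the quantifiers to the front (each side's bound variable is not free in the other side):
  ∃t ∀v (L(t,t) ∨ M(v,v))

∃t ∀v (L(t,t) ∨ M(v,v))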